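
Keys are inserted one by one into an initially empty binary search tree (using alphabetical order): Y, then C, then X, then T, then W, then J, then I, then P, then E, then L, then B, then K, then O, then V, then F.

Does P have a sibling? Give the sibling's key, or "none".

I

Y: root
C: left child of Y (depth 1)
X: right child of C (depth 2)
T: left child of X (depth 3)
W: right child of T (depth 4)
J: left child of T (depth 4)
I: left child of J (depth 5)
P: right child of J (depth 5)
E: left child of I (depth 6)
L: left child of P (depth 6)
B: left child of C (depth 2)
K: left child of L (depth 7)
O: right child of L (depth 7)
V: left child of W (depth 5)
F: right child of E (depth 7)

P's parent is J; the other child of J is I.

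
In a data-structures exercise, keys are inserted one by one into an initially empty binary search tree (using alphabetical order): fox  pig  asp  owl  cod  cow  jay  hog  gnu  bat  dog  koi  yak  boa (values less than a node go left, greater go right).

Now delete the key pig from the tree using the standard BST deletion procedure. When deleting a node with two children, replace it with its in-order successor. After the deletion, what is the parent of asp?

fox: root
pig: right child of fox (depth 1)
asp: left child of fox (depth 1)
owl: left child of pig (depth 2)
cod: right child of asp (depth 2)
cow: right child of cod (depth 3)
jay: left child of owl (depth 3)
hog: left child of jay (depth 4)
gnu: left child of hog (depth 5)
bat: left child of cod (depth 3)
dog: right child of cow (depth 4)
koi: right child of jay (depth 4)
yak: right child of pig (depth 2)
boa: right child of bat (depth 4)

Delete pig (two children — replace with in-order successor).
After deletion, asp's parent is fox.

fox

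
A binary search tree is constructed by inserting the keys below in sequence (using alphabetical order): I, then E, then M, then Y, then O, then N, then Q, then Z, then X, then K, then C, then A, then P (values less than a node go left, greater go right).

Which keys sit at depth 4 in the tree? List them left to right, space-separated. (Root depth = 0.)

N Q

Resulting structure (node: left, right):
  I: L=E, R=M
  E: L=C, R=–
  M: L=K, R=Y
  Y: L=O, R=Z
  O: L=N, R=Q
  N: L=–, R=–
  Q: L=P, R=X
  Z: L=–, R=–
  X: L=–, R=–
  K: L=–, R=–
  C: L=A, R=–
  A: L=–, R=–
  P: L=–, R=–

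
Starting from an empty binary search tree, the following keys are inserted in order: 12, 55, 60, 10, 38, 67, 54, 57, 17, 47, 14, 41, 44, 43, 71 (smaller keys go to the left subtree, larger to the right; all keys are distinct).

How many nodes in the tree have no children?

5

Insert 12: tree is empty, so 12 becomes the root.
Insert 55: 55 > 12 → go right. Place as right child of 12.
Insert 60: 60 > 12 → go right; 60 > 55 → go right. Place as right child of 55.
Insert 10: 10 < 12 → go left. Place as left child of 12.
Insert 38: 38 > 12 → go right; 38 < 55 → go left. Place as left child of 55.
Insert 67: 67 > 12 → go right; 67 > 55 → go right; 67 > 60 → go right. Place as right child of 60.
Insert 54: 54 > 12 → go right; 54 < 55 → go left; 54 > 38 → go right. Place as right child of 38.
Insert 57: 57 > 12 → go right; 57 > 55 → go right; 57 < 60 → go left. Place as left child of 60.
Insert 17: 17 > 12 → go right; 17 < 55 → go left; 17 < 38 → go left. Place as left child of 38.
Insert 47: 47 > 12 → go right; 47 < 55 → go left; 47 > 38 → go right; 47 < 54 → go left. Place as left child of 54.
Insert 14: 14 > 12 → go right; 14 < 55 → go left; 14 < 38 → go left; 14 < 17 → go left. Place as left child of 17.
Insert 41: 41 > 12 → go right; 41 < 55 → go left; 41 > 38 → go right; 41 < 54 → go left; 41 < 47 → go left. Place as left child of 47.
Insert 44: 44 > 12 → go right; 44 < 55 → go left; 44 > 38 → go right; 44 < 54 → go left; 44 < 47 → go left; 44 > 41 → go right. Place as right child of 41.
Insert 43: 43 > 12 → go right; 43 < 55 → go left; 43 > 38 → go right; 43 < 54 → go left; 43 < 47 → go left; 43 > 41 → go right; 43 < 44 → go left. Place as left child of 44.
Insert 71: 71 > 12 → go right; 71 > 55 → go right; 71 > 60 → go right; 71 > 67 → go right. Place as right child of 67.

Leaves: 10, 14, 43, 57, 71 — 5 in total.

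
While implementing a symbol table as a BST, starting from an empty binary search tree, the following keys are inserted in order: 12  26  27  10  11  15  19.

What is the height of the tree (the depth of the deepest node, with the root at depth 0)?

Insert 12: tree is empty, so 12 becomes the root.
Insert 26: 26 > 12 → go right. Place as right child of 12.
Insert 27: 27 > 12 → go right; 27 > 26 → go right. Place as right child of 26.
Insert 10: 10 < 12 → go left. Place as left child of 12.
Insert 11: 11 < 12 → go left; 11 > 10 → go right. Place as right child of 10.
Insert 15: 15 > 12 → go right; 15 < 26 → go left. Place as left child of 26.
Insert 19: 19 > 12 → go right; 19 < 26 → go left; 19 > 15 → go right. Place as right child of 15.

The deepest node is 19 at depth 3.

3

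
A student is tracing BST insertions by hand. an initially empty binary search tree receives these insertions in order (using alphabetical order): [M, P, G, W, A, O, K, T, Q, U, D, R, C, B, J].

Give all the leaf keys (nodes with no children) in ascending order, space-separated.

M: root
P: right child of M (depth 1)
G: left child of M (depth 1)
W: right child of P (depth 2)
A: left child of G (depth 2)
O: left child of P (depth 2)
K: right child of G (depth 2)
T: left child of W (depth 3)
Q: left child of T (depth 4)
U: right child of T (depth 4)
D: right child of A (depth 3)
R: right child of Q (depth 5)
C: left child of D (depth 4)
B: left child of C (depth 5)
J: left child of K (depth 3)

B J O R U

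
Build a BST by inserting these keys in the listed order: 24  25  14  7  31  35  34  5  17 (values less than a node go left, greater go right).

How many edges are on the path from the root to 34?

4

24: root
25: right child of 24 (depth 1)
14: left child of 24 (depth 1)
7: left child of 14 (depth 2)
31: right child of 25 (depth 2)
35: right child of 31 (depth 3)
34: left child of 35 (depth 4)
5: left child of 7 (depth 3)
17: right child of 14 (depth 2)

Path to 34: 24 → 25 → 31 → 35 → 34, which is 4 edges.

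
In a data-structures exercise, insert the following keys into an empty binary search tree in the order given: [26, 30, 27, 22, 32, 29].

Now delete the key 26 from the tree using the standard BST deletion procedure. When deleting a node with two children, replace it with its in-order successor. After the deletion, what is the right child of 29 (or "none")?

26: root
30: right child of 26 (depth 1)
27: left child of 30 (depth 2)
22: left child of 26 (depth 1)
32: right child of 30 (depth 2)
29: right child of 27 (depth 3)

Delete 26 (two children — replace with in-order successor).
After deletion, 29's right child: none.

none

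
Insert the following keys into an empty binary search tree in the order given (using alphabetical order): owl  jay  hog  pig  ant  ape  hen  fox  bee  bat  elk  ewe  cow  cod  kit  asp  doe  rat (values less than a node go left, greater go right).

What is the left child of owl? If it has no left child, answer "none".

Resulting structure (node: left, right):
  owl: L=jay, R=pig
  jay: L=hog, R=kit
  hog: L=ant, R=–
  pig: L=–, R=rat
  ant: L=–, R=ape
  ape: L=–, R=hen
  hen: L=fox, R=–
  fox: L=bee, R=–
  bee: L=bat, R=elk
  bat: L=asp, R=–
  elk: L=cow, R=ewe
  ewe: L=–, R=–
  cow: L=cod, R=doe
  cod: L=–, R=–
  kit: L=–, R=–
  asp: L=–, R=–
  doe: L=–, R=–
  rat: L=–, R=–

jay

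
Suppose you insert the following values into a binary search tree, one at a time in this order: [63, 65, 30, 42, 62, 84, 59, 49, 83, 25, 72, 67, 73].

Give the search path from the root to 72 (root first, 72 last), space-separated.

63: root
65: right child of 63 (depth 1)
30: left child of 63 (depth 1)
42: right child of 30 (depth 2)
62: right child of 42 (depth 3)
84: right child of 65 (depth 2)
59: left child of 62 (depth 4)
49: left child of 59 (depth 5)
83: left child of 84 (depth 3)
25: left child of 30 (depth 2)
72: left child of 83 (depth 4)
67: left child of 72 (depth 5)
73: right child of 72 (depth 5)

63 65 84 83 72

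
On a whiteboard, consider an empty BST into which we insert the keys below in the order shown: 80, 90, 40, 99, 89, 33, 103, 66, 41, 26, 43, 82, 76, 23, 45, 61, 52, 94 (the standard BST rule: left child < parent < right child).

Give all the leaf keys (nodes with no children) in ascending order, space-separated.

80: root
90: right child of 80 (depth 1)
40: left child of 80 (depth 1)
99: right child of 90 (depth 2)
89: left child of 90 (depth 2)
33: left child of 40 (depth 2)
103: right child of 99 (depth 3)
66: right child of 40 (depth 2)
41: left child of 66 (depth 3)
26: left child of 33 (depth 3)
43: right child of 41 (depth 4)
82: left child of 89 (depth 3)
76: right child of 66 (depth 3)
23: left child of 26 (depth 4)
45: right child of 43 (depth 5)
61: right child of 45 (depth 6)
52: left child of 61 (depth 7)
94: left child of 99 (depth 3)

23 52 76 82 94 103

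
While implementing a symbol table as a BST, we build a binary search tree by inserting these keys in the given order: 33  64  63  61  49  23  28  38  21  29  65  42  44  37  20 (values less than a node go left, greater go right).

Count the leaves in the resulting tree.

Insert 33: tree is empty, so 33 becomes the root.
Insert 64: 64 > 33 → go right. Place as right child of 33.
Insert 63: 63 > 33 → go right; 63 < 64 → go left. Place as left child of 64.
Insert 61: 61 > 33 → go right; 61 < 64 → go left; 61 < 63 → go left. Place as left child of 63.
Insert 49: 49 > 33 → go right; 49 < 64 → go left; 49 < 63 → go left; 49 < 61 → go left. Place as left child of 61.
Insert 23: 23 < 33 → go left. Place as left child of 33.
Insert 28: 28 < 33 → go left; 28 > 23 → go right. Place as right child of 23.
Insert 38: 38 > 33 → go right; 38 < 64 → go left; 38 < 63 → go left; 38 < 61 → go left; 38 < 49 → go left. Place as left child of 49.
Insert 21: 21 < 33 → go left; 21 < 23 → go left. Place as left child of 23.
Insert 29: 29 < 33 → go left; 29 > 23 → go right; 29 > 28 → go right. Place as right child of 28.
Insert 65: 65 > 33 → go right; 65 > 64 → go right. Place as right child of 64.
Insert 42: 42 > 33 → go right; 42 < 64 → go left; 42 < 63 → go left; 42 < 61 → go left; 42 < 49 → go left; 42 > 38 → go right. Place as right child of 38.
Insert 44: 44 > 33 → go right; 44 < 64 → go left; 44 < 63 → go left; 44 < 61 → go left; 44 < 49 → go left; 44 > 38 → go right; 44 > 42 → go right. Place as right child of 42.
Insert 37: 37 > 33 → go right; 37 < 64 → go left; 37 < 63 → go left; 37 < 61 → go left; 37 < 49 → go left; 37 < 38 → go left. Place as left child of 38.
Insert 20: 20 < 33 → go left; 20 < 23 → go left; 20 < 21 → go left. Place as left child of 21.

Leaves: 20, 29, 37, 44, 65 — 5 in total.

5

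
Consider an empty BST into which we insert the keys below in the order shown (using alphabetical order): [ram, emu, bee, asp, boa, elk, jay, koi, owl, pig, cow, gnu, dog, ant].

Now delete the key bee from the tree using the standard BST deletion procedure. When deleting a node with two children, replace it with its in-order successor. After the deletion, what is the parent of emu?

ram: root
emu: left child of ram (depth 1)
bee: left child of emu (depth 2)
asp: left child of bee (depth 3)
boa: right child of bee (depth 3)
elk: right child of boa (depth 4)
jay: right child of emu (depth 2)
koi: right child of jay (depth 3)
owl: right child of koi (depth 4)
pig: right child of owl (depth 5)
cow: left child of elk (depth 5)
gnu: left child of jay (depth 3)
dog: right child of cow (depth 6)
ant: left child of asp (depth 4)

Delete bee (two children — replace with in-order successor).
After deletion, emu's parent is ram.

ram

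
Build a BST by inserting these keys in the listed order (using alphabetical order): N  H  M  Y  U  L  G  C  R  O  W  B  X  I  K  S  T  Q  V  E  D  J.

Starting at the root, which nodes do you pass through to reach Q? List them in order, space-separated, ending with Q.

Insert N: tree is empty, so N becomes the root.
Insert H: H < N → go left. Place as left child of N.
Insert M: M < N → go left; M > H → go right. Place as right child of H.
Insert Y: Y > N → go right. Place as right child of N.
Insert U: U > N → go right; U < Y → go left. Place as left child of Y.
Insert L: L < N → go left; L > H → go right; L < M → go left. Place as left child of M.
Insert G: G < N → go left; G < H → go left. Place as left child of H.
Insert C: C < N → go left; C < H → go left; C < G → go left. Place as left child of G.
Insert R: R > N → go right; R < Y → go left; R < U → go left. Place as left child of U.
Insert O: O > N → go right; O < Y → go left; O < U → go left; O < R → go left. Place as left child of R.
Insert W: W > N → go right; W < Y → go left; W > U → go right. Place as right child of U.
Insert B: B < N → go left; B < H → go left; B < G → go left; B < C → go left. Place as left child of C.
Insert X: X > N → go right; X < Y → go left; X > U → go right; X > W → go right. Place as right child of W.
Insert I: I < N → go left; I > H → go right; I < M → go left; I < L → go left. Place as left child of L.
Insert K: K < N → go left; K > H → go right; K < M → go left; K < L → go left; K > I → go right. Place as right child of I.
Insert S: S > N → go right; S < Y → go left; S < U → go left; S > R → go right. Place as right child of R.
Insert T: T > N → go right; T < Y → go left; T < U → go left; T > R → go right; T > S → go right. Place as right child of S.
Insert Q: Q > N → go right; Q < Y → go left; Q < U → go left; Q < R → go left; Q > O → go right. Place as right child of O.
Insert V: V > N → go right; V < Y → go left; V > U → go right; V < W → go left. Place as left child of W.
Insert E: E < N → go left; E < H → go left; E < G → go left; E > C → go right. Place as right child of C.
Insert D: D < N → go left; D < H → go left; D < G → go left; D > C → go right; D < E → go left. Place as left child of E.
Insert J: J < N → go left; J > H → go right; J < M → go left; J < L → go left; J > I → go right; J < K → go left. Place as left child of K.

N Y U R O Q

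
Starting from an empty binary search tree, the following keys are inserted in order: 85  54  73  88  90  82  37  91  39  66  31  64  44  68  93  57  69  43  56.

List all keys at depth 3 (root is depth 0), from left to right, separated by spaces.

Insert 85: tree is empty, so 85 becomes the root.
Insert 54: 54 < 85 → go left. Place as left child of 85.
Insert 73: 73 < 85 → go left; 73 > 54 → go right. Place as right child of 54.
Insert 88: 88 > 85 → go right. Place as right child of 85.
Insert 90: 90 > 85 → go right; 90 > 88 → go right. Place as right child of 88.
Insert 82: 82 < 85 → go left; 82 > 54 → go right; 82 > 73 → go right. Place as right child of 73.
Insert 37: 37 < 85 → go left; 37 < 54 → go left. Place as left child of 54.
Insert 91: 91 > 85 → go right; 91 > 88 → go right; 91 > 90 → go right. Place as right child of 90.
Insert 39: 39 < 85 → go left; 39 < 54 → go left; 39 > 37 → go right. Place as right child of 37.
Insert 66: 66 < 85 → go left; 66 > 54 → go right; 66 < 73 → go left. Place as left child of 73.
Insert 31: 31 < 85 → go left; 31 < 54 → go left; 31 < 37 → go left. Place as left child of 37.
Insert 64: 64 < 85 → go left; 64 > 54 → go right; 64 < 73 → go left; 64 < 66 → go left. Place as left child of 66.
Insert 44: 44 < 85 → go left; 44 < 54 → go left; 44 > 37 → go right; 44 > 39 → go right. Place as right child of 39.
Insert 68: 68 < 85 → go left; 68 > 54 → go right; 68 < 73 → go left; 68 > 66 → go right. Place as right child of 66.
Insert 93: 93 > 85 → go right; 93 > 88 → go right; 93 > 90 → go right; 93 > 91 → go right. Place as right child of 91.
Insert 57: 57 < 85 → go left; 57 > 54 → go right; 57 < 73 → go left; 57 < 66 → go left; 57 < 64 → go left. Place as left child of 64.
Insert 69: 69 < 85 → go left; 69 > 54 → go right; 69 < 73 → go left; 69 > 66 → go right; 69 > 68 → go right. Place as right child of 68.
Insert 43: 43 < 85 → go left; 43 < 54 → go left; 43 > 37 → go right; 43 > 39 → go right; 43 < 44 → go left. Place as left child of 44.
Insert 56: 56 < 85 → go left; 56 > 54 → go right; 56 < 73 → go left; 56 < 66 → go left; 56 < 64 → go left; 56 < 57 → go left. Place as left child of 57.

31 39 66 82 91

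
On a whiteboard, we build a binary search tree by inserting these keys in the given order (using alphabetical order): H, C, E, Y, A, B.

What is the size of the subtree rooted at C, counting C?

Resulting structure (node: left, right):
  H: L=C, R=Y
  C: L=A, R=E
  E: L=–, R=–
  Y: L=–, R=–
  A: L=–, R=B
  B: L=–, R=–

Subtree rooted at C contains: C, A, B, E — 4 nodes.

4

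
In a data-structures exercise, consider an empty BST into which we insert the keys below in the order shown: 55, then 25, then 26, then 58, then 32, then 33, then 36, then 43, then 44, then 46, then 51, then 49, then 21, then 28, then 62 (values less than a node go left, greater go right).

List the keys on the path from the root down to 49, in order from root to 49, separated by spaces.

Resulting structure (node: left, right):
  55: L=25, R=58
  25: L=21, R=26
  26: L=–, R=32
  58: L=–, R=62
  32: L=28, R=33
  33: L=–, R=36
  36: L=–, R=43
  43: L=–, R=44
  44: L=–, R=46
  46: L=–, R=51
  51: L=49, R=–
  49: L=–, R=–
  21: L=–, R=–
  28: L=–, R=–
  62: L=–, R=–

55 25 26 32 33 36 43 44 46 51 49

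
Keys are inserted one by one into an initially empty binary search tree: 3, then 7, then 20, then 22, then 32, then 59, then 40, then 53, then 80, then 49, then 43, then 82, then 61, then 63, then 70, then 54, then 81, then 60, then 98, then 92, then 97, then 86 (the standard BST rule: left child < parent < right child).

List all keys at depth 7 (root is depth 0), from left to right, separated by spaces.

53 61 82

Resulting structure (node: left, right):
  3: L=–, R=7
  7: L=–, R=20
  20: L=–, R=22
  22: L=–, R=32
  32: L=–, R=59
  59: L=40, R=80
  40: L=–, R=53
  53: L=49, R=54
  80: L=61, R=82
  49: L=43, R=–
  43: L=–, R=–
  82: L=81, R=98
  61: L=60, R=63
  63: L=–, R=70
  70: L=–, R=–
  54: L=–, R=–
  81: L=–, R=–
  60: L=–, R=–
  98: L=92, R=–
  92: L=86, R=97
  97: L=–, R=–
  86: L=–, R=–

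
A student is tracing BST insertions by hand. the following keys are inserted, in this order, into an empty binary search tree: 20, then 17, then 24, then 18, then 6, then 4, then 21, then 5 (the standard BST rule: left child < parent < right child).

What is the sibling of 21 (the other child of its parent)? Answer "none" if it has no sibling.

Insert 20: tree is empty, so 20 becomes the root.
Insert 17: 17 < 20 → go left. Place as left child of 20.
Insert 24: 24 > 20 → go right. Place as right child of 20.
Insert 18: 18 < 20 → go left; 18 > 17 → go right. Place as right child of 17.
Insert 6: 6 < 20 → go left; 6 < 17 → go left. Place as left child of 17.
Insert 4: 4 < 20 → go left; 4 < 17 → go left; 4 < 6 → go left. Place as left child of 6.
Insert 21: 21 > 20 → go right; 21 < 24 → go left. Place as left child of 24.
Insert 5: 5 < 20 → go left; 5 < 17 → go left; 5 < 6 → go left; 5 > 4 → go right. Place as right child of 4.

21's parent is 24, which has only one child.

none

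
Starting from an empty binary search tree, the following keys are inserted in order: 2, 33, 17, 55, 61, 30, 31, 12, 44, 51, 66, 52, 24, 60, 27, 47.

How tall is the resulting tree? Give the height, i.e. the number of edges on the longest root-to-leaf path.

Resulting structure (node: left, right):
  2: L=–, R=33
  33: L=17, R=55
  17: L=12, R=30
  55: L=44, R=61
  61: L=60, R=66
  30: L=24, R=31
  31: L=–, R=–
  12: L=–, R=–
  44: L=–, R=51
  51: L=47, R=52
  66: L=–, R=–
  52: L=–, R=–
  24: L=–, R=27
  60: L=–, R=–
  27: L=–, R=–
  47: L=–, R=–

The deepest node is 52 at depth 5.

5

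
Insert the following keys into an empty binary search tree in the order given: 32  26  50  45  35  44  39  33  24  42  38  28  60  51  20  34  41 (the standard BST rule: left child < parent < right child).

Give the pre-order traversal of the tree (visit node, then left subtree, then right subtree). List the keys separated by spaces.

32: root
26: left child of 32 (depth 1)
50: right child of 32 (depth 1)
45: left child of 50 (depth 2)
35: left child of 45 (depth 3)
44: right child of 35 (depth 4)
39: left child of 44 (depth 5)
33: left child of 35 (depth 4)
24: left child of 26 (depth 2)
42: right child of 39 (depth 6)
38: left child of 39 (depth 6)
28: right child of 26 (depth 2)
60: right child of 50 (depth 2)
51: left child of 60 (depth 3)
20: left child of 24 (depth 3)
34: right child of 33 (depth 5)
41: left child of 42 (depth 7)

32 26 24 20 28 50 45 35 33 34 44 39 38 42 41 60 51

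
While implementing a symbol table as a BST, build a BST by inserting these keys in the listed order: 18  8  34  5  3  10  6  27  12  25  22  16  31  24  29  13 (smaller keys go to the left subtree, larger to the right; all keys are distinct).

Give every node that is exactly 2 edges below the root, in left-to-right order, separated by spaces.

Insert 18: tree is empty, so 18 becomes the root.
Insert 8: 8 < 18 → go left. Place as left child of 18.
Insert 34: 34 > 18 → go right. Place as right child of 18.
Insert 5: 5 < 18 → go left; 5 < 8 → go left. Place as left child of 8.
Insert 3: 3 < 18 → go left; 3 < 8 → go left; 3 < 5 → go left. Place as left child of 5.
Insert 10: 10 < 18 → go left; 10 > 8 → go right. Place as right child of 8.
Insert 6: 6 < 18 → go left; 6 < 8 → go left; 6 > 5 → go right. Place as right child of 5.
Insert 27: 27 > 18 → go right; 27 < 34 → go left. Place as left child of 34.
Insert 12: 12 < 18 → go left; 12 > 8 → go right; 12 > 10 → go right. Place as right child of 10.
Insert 25: 25 > 18 → go right; 25 < 34 → go left; 25 < 27 → go left. Place as left child of 27.
Insert 22: 22 > 18 → go right; 22 < 34 → go left; 22 < 27 → go left; 22 < 25 → go left. Place as left child of 25.
Insert 16: 16 < 18 → go left; 16 > 8 → go right; 16 > 10 → go right; 16 > 12 → go right. Place as right child of 12.
Insert 31: 31 > 18 → go right; 31 < 34 → go left; 31 > 27 → go right. Place as right child of 27.
Insert 24: 24 > 18 → go right; 24 < 34 → go left; 24 < 27 → go left; 24 < 25 → go left; 24 > 22 → go right. Place as right child of 22.
Insert 29: 29 > 18 → go right; 29 < 34 → go left; 29 > 27 → go right; 29 < 31 → go left. Place as left child of 31.
Insert 13: 13 < 18 → go left; 13 > 8 → go right; 13 > 10 → go right; 13 > 12 → go right; 13 < 16 → go left. Place as left child of 16.

5 10 27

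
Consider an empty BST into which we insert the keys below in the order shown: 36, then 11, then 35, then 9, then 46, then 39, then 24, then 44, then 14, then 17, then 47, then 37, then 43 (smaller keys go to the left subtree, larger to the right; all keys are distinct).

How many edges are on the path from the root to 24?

3

Insert 36: tree is empty, so 36 becomes the root.
Insert 11: 11 < 36 → go left. Place as left child of 36.
Insert 35: 35 < 36 → go left; 35 > 11 → go right. Place as right child of 11.
Insert 9: 9 < 36 → go left; 9 < 11 → go left. Place as left child of 11.
Insert 46: 46 > 36 → go right. Place as right child of 36.
Insert 39: 39 > 36 → go right; 39 < 46 → go left. Place as left child of 46.
Insert 24: 24 < 36 → go left; 24 > 11 → go right; 24 < 35 → go left. Place as left child of 35.
Insert 44: 44 > 36 → go right; 44 < 46 → go left; 44 > 39 → go right. Place as right child of 39.
Insert 14: 14 < 36 → go left; 14 > 11 → go right; 14 < 35 → go left; 14 < 24 → go left. Place as left child of 24.
Insert 17: 17 < 36 → go left; 17 > 11 → go right; 17 < 35 → go left; 17 < 24 → go left; 17 > 14 → go right. Place as right child of 14.
Insert 47: 47 > 36 → go right; 47 > 46 → go right. Place as right child of 46.
Insert 37: 37 > 36 → go right; 37 < 46 → go left; 37 < 39 → go left. Place as left child of 39.
Insert 43: 43 > 36 → go right; 43 < 46 → go left; 43 > 39 → go right; 43 < 44 → go left. Place as left child of 44.

Path to 24: 36 → 11 → 35 → 24, which is 3 edges.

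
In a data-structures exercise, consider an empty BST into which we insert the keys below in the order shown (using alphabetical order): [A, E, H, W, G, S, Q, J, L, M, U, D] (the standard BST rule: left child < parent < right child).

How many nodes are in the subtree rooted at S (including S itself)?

6

A: root
E: right child of A (depth 1)
H: right child of E (depth 2)
W: right child of H (depth 3)
G: left child of H (depth 3)
S: left child of W (depth 4)
Q: left child of S (depth 5)
J: left child of Q (depth 6)
L: right child of J (depth 7)
M: right child of L (depth 8)
U: right child of S (depth 5)
D: left child of E (depth 2)

Subtree rooted at S contains: S, Q, J, L, M, U — 6 nodes.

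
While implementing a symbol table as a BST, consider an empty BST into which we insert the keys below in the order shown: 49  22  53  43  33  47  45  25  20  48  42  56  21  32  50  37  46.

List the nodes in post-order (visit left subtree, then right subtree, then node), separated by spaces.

21 20 32 25 37 42 33 46 45 48 47 43 22 50 56 53 49

Resulting structure (node: left, right):
  49: L=22, R=53
  22: L=20, R=43
  53: L=50, R=56
  43: L=33, R=47
  33: L=25, R=42
  47: L=45, R=48
  45: L=–, R=46
  25: L=–, R=32
  20: L=–, R=21
  48: L=–, R=–
  42: L=37, R=–
  56: L=–, R=–
  21: L=–, R=–
  32: L=–, R=–
  50: L=–, R=–
  37: L=–, R=–
  46: L=–, R=–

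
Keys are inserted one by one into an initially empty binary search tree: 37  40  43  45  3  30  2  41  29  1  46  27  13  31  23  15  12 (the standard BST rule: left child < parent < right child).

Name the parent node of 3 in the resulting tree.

37

37: root
40: right child of 37 (depth 1)
43: right child of 40 (depth 2)
45: right child of 43 (depth 3)
3: left child of 37 (depth 1)
30: right child of 3 (depth 2)
2: left child of 3 (depth 2)
41: left child of 43 (depth 3)
29: left child of 30 (depth 3)
1: left child of 2 (depth 3)
46: right child of 45 (depth 4)
27: left child of 29 (depth 4)
13: left child of 27 (depth 5)
31: right child of 30 (depth 3)
23: right child of 13 (depth 6)
15: left child of 23 (depth 7)
12: left child of 13 (depth 6)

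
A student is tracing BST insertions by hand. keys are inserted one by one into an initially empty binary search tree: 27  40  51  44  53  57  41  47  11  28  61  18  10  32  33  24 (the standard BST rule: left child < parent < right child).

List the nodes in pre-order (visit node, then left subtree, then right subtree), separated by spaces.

27: root
40: right child of 27 (depth 1)
51: right child of 40 (depth 2)
44: left child of 51 (depth 3)
53: right child of 51 (depth 3)
57: right child of 53 (depth 4)
41: left child of 44 (depth 4)
47: right child of 44 (depth 4)
11: left child of 27 (depth 1)
28: left child of 40 (depth 2)
61: right child of 57 (depth 5)
18: right child of 11 (depth 2)
10: left child of 11 (depth 2)
32: right child of 28 (depth 3)
33: right child of 32 (depth 4)
24: right child of 18 (depth 3)

27 11 10 18 24 40 28 32 33 51 44 41 47 53 57 61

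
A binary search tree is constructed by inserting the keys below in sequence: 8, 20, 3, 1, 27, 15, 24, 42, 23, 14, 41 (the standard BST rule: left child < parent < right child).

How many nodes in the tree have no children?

4

Insert 8: tree is empty, so 8 becomes the root.
Insert 20: 20 > 8 → go right. Place as right child of 8.
Insert 3: 3 < 8 → go left. Place as left child of 8.
Insert 1: 1 < 8 → go left; 1 < 3 → go left. Place as left child of 3.
Insert 27: 27 > 8 → go right; 27 > 20 → go right. Place as right child of 20.
Insert 15: 15 > 8 → go right; 15 < 20 → go left. Place as left child of 20.
Insert 24: 24 > 8 → go right; 24 > 20 → go right; 24 < 27 → go left. Place as left child of 27.
Insert 42: 42 > 8 → go right; 42 > 20 → go right; 42 > 27 → go right. Place as right child of 27.
Insert 23: 23 > 8 → go right; 23 > 20 → go right; 23 < 27 → go left; 23 < 24 → go left. Place as left child of 24.
Insert 14: 14 > 8 → go right; 14 < 20 → go left; 14 < 15 → go left. Place as left child of 15.
Insert 41: 41 > 8 → go right; 41 > 20 → go right; 41 > 27 → go right; 41 < 42 → go left. Place as left child of 42.

Leaves: 1, 14, 23, 41 — 4 in total.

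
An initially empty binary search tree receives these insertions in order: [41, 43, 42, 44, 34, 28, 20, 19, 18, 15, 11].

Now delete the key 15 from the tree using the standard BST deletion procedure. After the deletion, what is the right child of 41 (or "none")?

43

Insert 41: tree is empty, so 41 becomes the root.
Insert 43: 43 > 41 → go right. Place as right child of 41.
Insert 42: 42 > 41 → go right; 42 < 43 → go left. Place as left child of 43.
Insert 44: 44 > 41 → go right; 44 > 43 → go right. Place as right child of 43.
Insert 34: 34 < 41 → go left. Place as left child of 41.
Insert 28: 28 < 41 → go left; 28 < 34 → go left. Place as left child of 34.
Insert 20: 20 < 41 → go left; 20 < 34 → go left; 20 < 28 → go left. Place as left child of 28.
Insert 19: 19 < 41 → go left; 19 < 34 → go left; 19 < 28 → go left; 19 < 20 → go left. Place as left child of 20.
Insert 18: 18 < 41 → go left; 18 < 34 → go left; 18 < 28 → go left; 18 < 20 → go left; 18 < 19 → go left. Place as left child of 19.
Insert 15: 15 < 41 → go left; 15 < 34 → go left; 15 < 28 → go left; 15 < 20 → go left; 15 < 19 → go left; 15 < 18 → go left. Place as left child of 18.
Insert 11: 11 < 41 → go left; 11 < 34 → go left; 11 < 28 → go left; 11 < 20 → go left; 11 < 19 → go left; 11 < 18 → go left; 11 < 15 → go left. Place as left child of 15.

Delete 15 (at most one child — splice it out).
After deletion, 41's right child: 43.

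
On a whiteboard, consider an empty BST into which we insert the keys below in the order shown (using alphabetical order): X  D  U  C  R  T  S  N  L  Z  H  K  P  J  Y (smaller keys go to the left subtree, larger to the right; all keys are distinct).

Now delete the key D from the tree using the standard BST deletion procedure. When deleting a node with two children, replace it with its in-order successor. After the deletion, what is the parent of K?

Insert X: tree is empty, so X becomes the root.
Insert D: D < X → go left. Place as left child of X.
Insert U: U < X → go left; U > D → go right. Place as right child of D.
Insert C: C < X → go left; C < D → go left. Place as left child of D.
Insert R: R < X → go left; R > D → go right; R < U → go left. Place as left child of U.
Insert T: T < X → go left; T > D → go right; T < U → go left; T > R → go right. Place as right child of R.
Insert S: S < X → go left; S > D → go right; S < U → go left; S > R → go right; S < T → go left. Place as left child of T.
Insert N: N < X → go left; N > D → go right; N < U → go left; N < R → go left. Place as left child of R.
Insert L: L < X → go left; L > D → go right; L < U → go left; L < R → go left; L < N → go left. Place as left child of N.
Insert Z: Z > X → go right. Place as right child of X.
Insert H: H < X → go left; H > D → go right; H < U → go left; H < R → go left; H < N → go left; H < L → go left. Place as left child of L.
Insert K: K < X → go left; K > D → go right; K < U → go left; K < R → go left; K < N → go left; K < L → go left; K > H → go right. Place as right child of H.
Insert P: P < X → go left; P > D → go right; P < U → go left; P < R → go left; P > N → go right. Place as right child of N.
Insert J: J < X → go left; J > D → go right; J < U → go left; J < R → go left; J < N → go left; J < L → go left; J > H → go right; J < K → go left. Place as left child of K.
Insert Y: Y > X → go right; Y < Z → go left. Place as left child of Z.

Delete D (two children — replace with in-order successor).
After deletion, K's parent is L.

L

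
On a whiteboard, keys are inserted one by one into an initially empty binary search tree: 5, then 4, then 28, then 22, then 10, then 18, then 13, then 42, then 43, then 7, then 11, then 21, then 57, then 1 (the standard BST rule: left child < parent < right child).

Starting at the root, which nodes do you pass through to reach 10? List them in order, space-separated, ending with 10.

5 28 22 10

Insert 5: tree is empty, so 5 becomes the root.
Insert 4: 4 < 5 → go left. Place as left child of 5.
Insert 28: 28 > 5 → go right. Place as right child of 5.
Insert 22: 22 > 5 → go right; 22 < 28 → go left. Place as left child of 28.
Insert 10: 10 > 5 → go right; 10 < 28 → go left; 10 < 22 → go left. Place as left child of 22.
Insert 18: 18 > 5 → go right; 18 < 28 → go left; 18 < 22 → go left; 18 > 10 → go right. Place as right child of 10.
Insert 13: 13 > 5 → go right; 13 < 28 → go left; 13 < 22 → go left; 13 > 10 → go right; 13 < 18 → go left. Place as left child of 18.
Insert 42: 42 > 5 → go right; 42 > 28 → go right. Place as right child of 28.
Insert 43: 43 > 5 → go right; 43 > 28 → go right; 43 > 42 → go right. Place as right child of 42.
Insert 7: 7 > 5 → go right; 7 < 28 → go left; 7 < 22 → go left; 7 < 10 → go left. Place as left child of 10.
Insert 11: 11 > 5 → go right; 11 < 28 → go left; 11 < 22 → go left; 11 > 10 → go right; 11 < 18 → go left; 11 < 13 → go left. Place as left child of 13.
Insert 21: 21 > 5 → go right; 21 < 28 → go left; 21 < 22 → go left; 21 > 10 → go right; 21 > 18 → go right. Place as right child of 18.
Insert 57: 57 > 5 → go right; 57 > 28 → go right; 57 > 42 → go right; 57 > 43 → go right. Place as right child of 43.
Insert 1: 1 < 5 → go left; 1 < 4 → go left. Place as left child of 4.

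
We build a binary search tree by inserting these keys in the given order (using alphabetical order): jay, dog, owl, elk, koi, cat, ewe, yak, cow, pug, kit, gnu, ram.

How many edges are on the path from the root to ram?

Insert jay: tree is empty, so jay becomes the root.
Insert dog: dog < jay → go left. Place as left child of jay.
Insert owl: owl > jay → go right. Place as right child of jay.
Insert elk: elk < jay → go left; elk > dog → go right. Place as right child of dog.
Insert koi: koi > jay → go right; koi < owl → go left. Place as left child of owl.
Insert cat: cat < jay → go left; cat < dog → go left. Place as left child of dog.
Insert ewe: ewe < jay → go left; ewe > dog → go right; ewe > elk → go right. Place as right child of elk.
Insert yak: yak > jay → go right; yak > owl → go right. Place as right child of owl.
Insert cow: cow < jay → go left; cow < dog → go left; cow > cat → go right. Place as right child of cat.
Insert pug: pug > jay → go right; pug > owl → go right; pug < yak → go left. Place as left child of yak.
Insert kit: kit > jay → go right; kit < owl → go left; kit < koi → go left. Place as left child of koi.
Insert gnu: gnu < jay → go left; gnu > dog → go right; gnu > elk → go right; gnu > ewe → go right. Place as right child of ewe.
Insert ram: ram > jay → go right; ram > owl → go right; ram < yak → go left; ram > pug → go right. Place as right child of pug.

Path to ram: jay → owl → yak → pug → ram, which is 4 edges.

4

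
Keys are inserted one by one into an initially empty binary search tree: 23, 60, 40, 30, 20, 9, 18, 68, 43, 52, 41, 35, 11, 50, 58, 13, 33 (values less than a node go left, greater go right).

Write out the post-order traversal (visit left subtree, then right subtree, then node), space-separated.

23: root
60: right child of 23 (depth 1)
40: left child of 60 (depth 2)
30: left child of 40 (depth 3)
20: left child of 23 (depth 1)
9: left child of 20 (depth 2)
18: right child of 9 (depth 3)
68: right child of 60 (depth 2)
43: right child of 40 (depth 3)
52: right child of 43 (depth 4)
41: left child of 43 (depth 4)
35: right child of 30 (depth 4)
11: left child of 18 (depth 4)
50: left child of 52 (depth 5)
58: right child of 52 (depth 5)
13: right child of 11 (depth 5)
33: left child of 35 (depth 5)

13 11 18 9 20 33 35 30 41 50 58 52 43 40 68 60 23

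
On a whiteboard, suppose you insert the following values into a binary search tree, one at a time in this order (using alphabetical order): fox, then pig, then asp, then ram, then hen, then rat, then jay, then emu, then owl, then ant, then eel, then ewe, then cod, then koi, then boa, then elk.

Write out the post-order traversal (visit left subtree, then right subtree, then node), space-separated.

ant boa cod elk eel ewe emu asp koi owl jay hen rat ram pig fox

fox: root
pig: right child of fox (depth 1)
asp: left child of fox (depth 1)
ram: right child of pig (depth 2)
hen: left child of pig (depth 2)
rat: right child of ram (depth 3)
jay: right child of hen (depth 3)
emu: right child of asp (depth 2)
owl: right child of jay (depth 4)
ant: left child of asp (depth 2)
eel: left child of emu (depth 3)
ewe: right child of emu (depth 3)
cod: left child of eel (depth 4)
koi: left child of owl (depth 5)
boa: left child of cod (depth 5)
elk: right child of eel (depth 4)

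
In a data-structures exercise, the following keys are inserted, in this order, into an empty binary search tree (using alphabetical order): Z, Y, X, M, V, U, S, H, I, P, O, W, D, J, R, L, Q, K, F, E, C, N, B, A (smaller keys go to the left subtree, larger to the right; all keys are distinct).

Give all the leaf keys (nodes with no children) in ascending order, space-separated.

A E K N Q W

Resulting structure (node: left, right):
  Z: L=Y, R=–
  Y: L=X, R=–
  X: L=M, R=–
  M: L=H, R=V
  V: L=U, R=W
  U: L=S, R=–
  S: L=P, R=–
  H: L=D, R=I
  I: L=–, R=J
  P: L=O, R=R
  O: L=N, R=–
  W: L=–, R=–
  D: L=C, R=F
  J: L=–, R=L
  R: L=Q, R=–
  L: L=K, R=–
  Q: L=–, R=–
  K: L=–, R=–
  F: L=E, R=–
  E: L=–, R=–
  C: L=B, R=–
  N: L=–, R=–
  B: L=A, R=–
  A: L=–, R=–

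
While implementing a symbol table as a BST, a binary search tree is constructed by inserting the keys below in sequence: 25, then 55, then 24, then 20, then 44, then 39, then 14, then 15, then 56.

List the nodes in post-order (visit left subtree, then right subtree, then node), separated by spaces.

25: root
55: right child of 25 (depth 1)
24: left child of 25 (depth 1)
20: left child of 24 (depth 2)
44: left child of 55 (depth 2)
39: left child of 44 (depth 3)
14: left child of 20 (depth 3)
15: right child of 14 (depth 4)
56: right child of 55 (depth 2)

15 14 20 24 39 44 56 55 25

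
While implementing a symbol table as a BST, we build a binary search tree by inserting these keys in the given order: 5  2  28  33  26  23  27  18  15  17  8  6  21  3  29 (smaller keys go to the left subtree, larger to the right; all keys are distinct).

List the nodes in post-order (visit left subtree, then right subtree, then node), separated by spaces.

Insert 5: tree is empty, so 5 becomes the root.
Insert 2: 2 < 5 → go left. Place as left child of 5.
Insert 28: 28 > 5 → go right. Place as right child of 5.
Insert 33: 33 > 5 → go right; 33 > 28 → go right. Place as right child of 28.
Insert 26: 26 > 5 → go right; 26 < 28 → go left. Place as left child of 28.
Insert 23: 23 > 5 → go right; 23 < 28 → go left; 23 < 26 → go left. Place as left child of 26.
Insert 27: 27 > 5 → go right; 27 < 28 → go left; 27 > 26 → go right. Place as right child of 26.
Insert 18: 18 > 5 → go right; 18 < 28 → go left; 18 < 26 → go left; 18 < 23 → go left. Place as left child of 23.
Insert 15: 15 > 5 → go right; 15 < 28 → go left; 15 < 26 → go left; 15 < 23 → go left; 15 < 18 → go left. Place as left child of 18.
Insert 17: 17 > 5 → go right; 17 < 28 → go left; 17 < 26 → go left; 17 < 23 → go left; 17 < 18 → go left; 17 > 15 → go right. Place as right child of 15.
Insert 8: 8 > 5 → go right; 8 < 28 → go left; 8 < 26 → go left; 8 < 23 → go left; 8 < 18 → go left; 8 < 15 → go left. Place as left child of 15.
Insert 6: 6 > 5 → go right; 6 < 28 → go left; 6 < 26 → go left; 6 < 23 → go left; 6 < 18 → go left; 6 < 15 → go left; 6 < 8 → go left. Place as left child of 8.
Insert 21: 21 > 5 → go right; 21 < 28 → go left; 21 < 26 → go left; 21 < 23 → go left; 21 > 18 → go right. Place as right child of 18.
Insert 3: 3 < 5 → go left; 3 > 2 → go right. Place as right child of 2.
Insert 29: 29 > 5 → go right; 29 > 28 → go right; 29 < 33 → go left. Place as left child of 33.

3 2 6 8 17 15 21 18 23 27 26 29 33 28 5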